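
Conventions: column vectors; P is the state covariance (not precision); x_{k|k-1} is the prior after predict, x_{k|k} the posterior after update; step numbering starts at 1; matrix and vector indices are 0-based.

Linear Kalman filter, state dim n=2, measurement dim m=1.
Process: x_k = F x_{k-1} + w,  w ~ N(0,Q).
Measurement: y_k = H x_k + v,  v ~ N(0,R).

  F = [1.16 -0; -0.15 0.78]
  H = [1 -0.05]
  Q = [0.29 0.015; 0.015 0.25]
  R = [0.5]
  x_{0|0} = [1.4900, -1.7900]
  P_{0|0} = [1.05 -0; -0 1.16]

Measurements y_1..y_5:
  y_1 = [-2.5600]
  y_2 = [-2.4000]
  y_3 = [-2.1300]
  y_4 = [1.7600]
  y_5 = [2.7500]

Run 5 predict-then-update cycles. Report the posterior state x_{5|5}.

x_post = [1.5198, -0.1686]

step 1: x^-=[1.7284, -1.6197]  P^-=[1.7029 -0.1677; -0.1677 0.9794]  S=[2.2221]  K=[0.7701; -0.0975]  nu=[-4.3694]  x^+=[-1.6365, -1.1937]  P^+=[0.3850 -0.0008; -0.0008 0.9582]
step 2: x^-=[-1.8984, -0.6856]  P^-=[0.8081 -0.0528; -0.0528 0.8419]  S=[1.3155]  K=[0.6163; -0.0721]  nu=[-0.5359]  x^+=[-2.2286, -0.6469]  P^+=[0.3084 0.0057; 0.0057 0.8350]
step 3: x^-=[-2.5852, -0.1703]  P^-=[0.7050 -0.0335; -0.0335 0.7636]  S=[1.2103]  K=[0.5839; -0.0592]  nu=[0.4467]  x^+=[-2.3244, -0.1968]  P^+=[0.2924 0.0084; 0.0084 0.7594]
step 4: x^-=[-2.6963, 0.1952]  P^-=[0.6834 -0.0283; -0.0283 0.7166]  S=[1.1880]  K=[0.5764; -0.0540]  nu=[4.4660]  x^+=[-0.1219, -0.0460]  P^+=[0.2887 0.0087; 0.0087 0.7132]
step 5: x^-=[-0.1414, -0.0176]  P^-=[0.6784 -0.0274; -0.0274 0.6884]  S=[1.1829]  K=[0.5747; -0.0523]  nu=[2.8905]  x^+=[1.5198, -0.1686]  P^+=[0.2878 0.0081; 0.0081 0.6851]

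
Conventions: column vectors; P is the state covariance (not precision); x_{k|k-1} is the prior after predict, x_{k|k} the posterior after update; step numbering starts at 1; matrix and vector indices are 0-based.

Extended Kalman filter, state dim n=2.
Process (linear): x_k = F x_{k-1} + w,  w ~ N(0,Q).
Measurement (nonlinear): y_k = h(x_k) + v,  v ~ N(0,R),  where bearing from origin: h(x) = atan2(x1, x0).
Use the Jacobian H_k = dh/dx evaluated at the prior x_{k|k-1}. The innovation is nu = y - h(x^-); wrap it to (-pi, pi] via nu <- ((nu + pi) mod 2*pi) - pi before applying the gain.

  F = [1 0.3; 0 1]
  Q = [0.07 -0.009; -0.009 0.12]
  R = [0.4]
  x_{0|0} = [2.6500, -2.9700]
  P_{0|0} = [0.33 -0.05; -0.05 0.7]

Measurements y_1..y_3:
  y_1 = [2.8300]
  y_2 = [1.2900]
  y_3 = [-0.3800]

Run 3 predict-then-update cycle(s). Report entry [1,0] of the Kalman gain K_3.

step 1: x^-=[1.7590, -2.9700]  P^-=[0.4330 0.1510; 0.1510 0.8200]  H_jac=[0.2493 0.1476]  S=[0.4559]  K=[0.2856; 0.3481]  nu=[-2.4171]  x^+=[1.0686, -3.8114]  P^+=[0.3958 0.1057; 0.1057 0.7648]
step 2: x^-=[-0.0749, -3.8114]  P^-=[0.5980 0.3261; 0.3261 0.8848]  H_jac=[0.2623 -0.0052]  S=[0.4403]  K=[0.3524; 0.1839]  nu=[2.8804]  x^+=[0.9403, -3.2817]  P^+=[0.5433 0.2976; 0.2976 0.8699]
step 3: x^-=[-0.0442, -3.2817]  P^-=[0.8702 0.5495; 0.5495 0.9899]  H_jac=[0.3047 -0.0041]  S=[0.4794]  K=[0.5483; 0.3407]  nu=[1.2043]  x^+=[0.6161, -2.8713]  P^+=[0.7261 0.4600; 0.4600 0.9342]

K[1,0] = 0.3407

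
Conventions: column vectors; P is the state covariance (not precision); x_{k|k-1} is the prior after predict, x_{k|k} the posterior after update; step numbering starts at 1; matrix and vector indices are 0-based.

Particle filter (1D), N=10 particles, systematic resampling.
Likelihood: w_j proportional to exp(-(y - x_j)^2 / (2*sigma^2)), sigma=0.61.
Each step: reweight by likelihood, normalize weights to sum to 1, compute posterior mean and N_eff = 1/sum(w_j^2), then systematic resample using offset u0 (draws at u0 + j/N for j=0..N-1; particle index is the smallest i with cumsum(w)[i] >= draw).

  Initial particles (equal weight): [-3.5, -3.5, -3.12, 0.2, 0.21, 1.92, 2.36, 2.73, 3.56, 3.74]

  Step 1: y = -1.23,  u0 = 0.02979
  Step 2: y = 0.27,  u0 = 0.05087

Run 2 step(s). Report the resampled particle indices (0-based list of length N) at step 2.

step 1: w=[0.0072, 0.0072, 0.0606, 0.4714, 0.4536, 0.0000, 0.0000, 0.0000, 0.0000, 0.0000]  mean=-0.0501  Neff=2.3164  idx=[2, 3, 3, 3, 3, 3, 4, 4, 4, 4]
step 2: w=[0.0000, 0.1110, 0.1110, 0.1110, 0.1110, 0.1110, 0.1112, 0.1112, 0.1112, 0.1112]  mean=0.2044  Neff=9.0000  idx=[1, 2, 3, 4, 5, 5, 6, 7, 8, 9]

resampled_idx = [1, 2, 3, 4, 5, 5, 6, 7, 8, 9]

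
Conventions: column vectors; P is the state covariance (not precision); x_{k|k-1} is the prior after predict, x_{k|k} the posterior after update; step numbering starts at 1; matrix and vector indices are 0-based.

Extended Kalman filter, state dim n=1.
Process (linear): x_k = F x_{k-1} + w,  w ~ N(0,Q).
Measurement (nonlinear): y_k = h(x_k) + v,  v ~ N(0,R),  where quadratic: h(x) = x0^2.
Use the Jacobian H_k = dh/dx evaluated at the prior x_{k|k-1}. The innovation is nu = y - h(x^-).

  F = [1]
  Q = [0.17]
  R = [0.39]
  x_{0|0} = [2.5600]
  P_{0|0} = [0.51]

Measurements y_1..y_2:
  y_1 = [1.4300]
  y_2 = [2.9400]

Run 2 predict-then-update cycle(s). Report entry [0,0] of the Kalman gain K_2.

step 1: x^-=[2.5600]  P^-=[0.6800]  H_jac=[5.1200]  S=[18.2158]  K=[0.1911]  nu=[-5.1236]  x^+=[1.5807]  P^+=[0.0146]
step 2: x^-=[1.5807]  P^-=[0.1846]  H_jac=[3.1614]  S=[2.2346]  K=[0.2611]  nu=[0.4413]  x^+=[1.6960]  P^+=[0.0322]

K[0,0] = 0.2611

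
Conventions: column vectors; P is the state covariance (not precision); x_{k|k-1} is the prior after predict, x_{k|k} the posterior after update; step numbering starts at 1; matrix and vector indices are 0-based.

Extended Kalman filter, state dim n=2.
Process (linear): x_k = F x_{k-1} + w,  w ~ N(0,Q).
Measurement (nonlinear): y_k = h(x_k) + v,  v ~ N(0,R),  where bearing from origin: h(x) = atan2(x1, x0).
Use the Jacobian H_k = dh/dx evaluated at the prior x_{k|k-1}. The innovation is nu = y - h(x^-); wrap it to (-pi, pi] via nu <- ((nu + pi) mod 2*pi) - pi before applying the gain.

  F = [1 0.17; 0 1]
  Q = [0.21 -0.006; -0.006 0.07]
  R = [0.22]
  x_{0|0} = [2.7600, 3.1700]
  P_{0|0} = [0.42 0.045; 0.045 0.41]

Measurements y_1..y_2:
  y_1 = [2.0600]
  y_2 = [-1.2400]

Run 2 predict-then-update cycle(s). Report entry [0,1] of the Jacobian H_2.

step 1: x^-=[3.2989, 3.1700]  P^-=[0.6571 0.1087; 0.1087 0.4800]  H_jac=[-0.1514 0.1576]  S=[0.2418]  K=[-0.3407; 0.2448]  nu=[1.2945]  x^+=[2.8578, 3.4869]  P^+=[0.6291 0.1289; 0.1289 0.4655]
step 2: x^-=[3.4506, 3.4869]  P^-=[0.8963 0.2020; 0.2020 0.5355]  H_jac=[-0.1449 0.1434]  S=[0.2414]  K=[-0.4180; 0.1968]  nu=[-2.0306]  x^+=[4.2993, 3.0872]  P^+=[0.8542 0.2219; 0.2219 0.5262]

H_jac[0,1] = 0.1434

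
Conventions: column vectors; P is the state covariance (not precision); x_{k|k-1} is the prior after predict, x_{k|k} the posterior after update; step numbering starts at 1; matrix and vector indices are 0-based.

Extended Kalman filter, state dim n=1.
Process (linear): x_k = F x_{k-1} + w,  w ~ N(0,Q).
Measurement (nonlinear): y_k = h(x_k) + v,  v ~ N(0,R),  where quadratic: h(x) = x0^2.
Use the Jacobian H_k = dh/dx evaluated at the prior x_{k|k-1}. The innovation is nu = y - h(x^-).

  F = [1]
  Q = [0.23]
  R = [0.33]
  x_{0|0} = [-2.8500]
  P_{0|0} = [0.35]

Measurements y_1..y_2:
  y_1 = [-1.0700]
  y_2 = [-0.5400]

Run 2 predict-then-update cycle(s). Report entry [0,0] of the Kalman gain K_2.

step 1: x^-=[-2.8500]  P^-=[0.5800]  H_jac=[-5.7000]  S=[19.1742]  K=[-0.1724]  nu=[-9.1925]  x^+=[-1.2650]  P^+=[0.0100]
step 2: x^-=[-1.2650]  P^-=[0.2400]  H_jac=[-2.5301]  S=[1.8662]  K=[-0.3254]  nu=[-2.1403]  x^+=[-0.5687]  P^+=[0.0424]

K[0,0] = -0.3254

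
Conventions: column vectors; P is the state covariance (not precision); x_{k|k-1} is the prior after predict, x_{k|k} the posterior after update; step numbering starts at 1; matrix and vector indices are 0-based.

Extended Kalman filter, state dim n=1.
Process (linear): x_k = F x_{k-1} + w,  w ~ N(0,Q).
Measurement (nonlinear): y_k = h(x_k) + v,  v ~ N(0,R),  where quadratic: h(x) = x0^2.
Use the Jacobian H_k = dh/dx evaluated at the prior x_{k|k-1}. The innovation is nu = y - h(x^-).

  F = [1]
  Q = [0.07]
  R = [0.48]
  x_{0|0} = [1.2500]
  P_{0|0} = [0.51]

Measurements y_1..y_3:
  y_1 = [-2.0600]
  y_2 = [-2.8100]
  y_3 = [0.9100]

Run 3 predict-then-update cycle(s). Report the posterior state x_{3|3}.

step 1: x^-=[1.2500]  P^-=[0.5800]  H_jac=[2.5000]  S=[4.1050]  K=[0.3532]  nu=[-3.6225]  x^+=[-0.0296]  P^+=[0.0678]
step 2: x^-=[-0.0296]  P^-=[0.1378]  H_jac=[-0.0591]  S=[0.4805]  K=[-0.0170]  nu=[-2.8109]  x^+=[0.0181]  P^+=[0.1377]
step 3: x^-=[0.0181]  P^-=[0.2077]  H_jac=[0.0362]  S=[0.4803]  K=[0.0157]  nu=[0.9097]  x^+=[0.0324]  P^+=[0.2076]

x_post = [0.0324]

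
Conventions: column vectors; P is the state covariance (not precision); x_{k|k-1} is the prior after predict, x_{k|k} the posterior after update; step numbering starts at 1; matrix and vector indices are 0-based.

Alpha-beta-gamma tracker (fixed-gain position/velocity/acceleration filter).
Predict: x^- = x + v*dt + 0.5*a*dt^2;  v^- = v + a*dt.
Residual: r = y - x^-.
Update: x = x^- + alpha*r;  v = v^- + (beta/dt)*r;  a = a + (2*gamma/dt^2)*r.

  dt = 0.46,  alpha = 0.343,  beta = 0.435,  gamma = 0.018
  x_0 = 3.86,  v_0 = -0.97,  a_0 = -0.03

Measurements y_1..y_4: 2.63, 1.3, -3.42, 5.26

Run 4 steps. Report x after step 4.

step 1: x_pred=3.4106  r=-0.7806  x^+=3.1429  v^+=-1.7220  a^+=-0.1628
step 2: x_pred=2.3335  r=-1.0335  x^+=1.9790  v^+=-2.7742  a^+=-0.3386
step 3: x_pred=0.6670  r=-4.0870  x^+=-0.7348  v^+=-6.7949  a^+=-1.0340
step 4: x_pred=-3.9699  r=9.2299  x^+=-0.8040  v^+=1.4577  a^+=0.5363

x_post = -0.8040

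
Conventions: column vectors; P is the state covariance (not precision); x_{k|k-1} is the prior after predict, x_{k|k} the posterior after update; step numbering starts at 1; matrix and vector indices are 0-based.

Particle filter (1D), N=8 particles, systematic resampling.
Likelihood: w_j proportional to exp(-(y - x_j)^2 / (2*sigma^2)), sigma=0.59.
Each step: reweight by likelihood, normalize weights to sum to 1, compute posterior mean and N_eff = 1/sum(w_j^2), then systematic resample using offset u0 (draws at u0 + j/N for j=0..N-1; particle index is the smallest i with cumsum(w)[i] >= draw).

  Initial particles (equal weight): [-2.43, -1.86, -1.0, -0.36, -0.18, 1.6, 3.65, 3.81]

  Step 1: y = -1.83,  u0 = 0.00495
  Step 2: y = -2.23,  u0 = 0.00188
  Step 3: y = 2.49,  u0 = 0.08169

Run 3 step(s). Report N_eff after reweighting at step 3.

N_eff = 4.0040

step 1: w=[0.2935, 0.4916, 0.1830, 0.0221, 0.0099, 0.0000, 0.0000, 0.0000]  mean=-1.8202  Neff=2.7635  idx=[0, 0, 0, 1, 1, 1, 1, 2]
step 2: w=[0.1515, 0.1515, 0.1515, 0.1318, 0.1318, 0.1318, 0.1318, 0.0183]  mean=-2.1034  Neff=7.2106  idx=[0, 0, 1, 2, 3, 4, 5, 6]
step 3: w=[0.0001, 0.0001, 0.0001, 0.0001, 0.2499, 0.2499, 0.2499, 0.2499]  mean=-1.8603  Neff=4.0040  idx=[4, 4, 5, 5, 6, 6, 7, 7]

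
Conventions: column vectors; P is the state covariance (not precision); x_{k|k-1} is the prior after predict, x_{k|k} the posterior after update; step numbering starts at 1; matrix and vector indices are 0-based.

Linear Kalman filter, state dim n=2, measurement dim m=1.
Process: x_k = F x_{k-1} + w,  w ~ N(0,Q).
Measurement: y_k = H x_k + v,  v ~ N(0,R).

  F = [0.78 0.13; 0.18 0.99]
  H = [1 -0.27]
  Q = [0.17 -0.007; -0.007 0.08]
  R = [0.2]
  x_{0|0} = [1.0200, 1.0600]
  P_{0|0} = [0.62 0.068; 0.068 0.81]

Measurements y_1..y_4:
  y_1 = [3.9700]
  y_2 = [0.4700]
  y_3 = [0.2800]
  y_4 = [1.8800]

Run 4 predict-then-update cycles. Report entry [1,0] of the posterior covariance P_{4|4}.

P_post[1,0] = 0.4195

step 1: x^-=[0.9334, 1.2330]  P^-=[0.5747 0.2384; 0.2384 0.9182]  S=[0.7129]  K=[0.7158; -0.0134]  nu=[3.3695]  x^+=[3.3455, 1.1880]  P^+=[0.2094 0.2452; 0.2452 0.9181]
step 2: x^-=[2.7639, 1.7783]  P^-=[0.3626 0.3356; 0.3356 1.0740]  S=[0.4597]  K=[0.5917; 0.0993]  nu=[-1.8138]  x^+=[1.6906, 1.5981]  P^+=[0.2017 0.3086; 0.3086 1.0694]
step 3: x^-=[1.5265, 1.8865]  P^-=[0.3734 0.4045; 0.4045 1.2447]  S=[0.4457]  K=[0.5927; 0.1535]  nu=[-0.7371]  x^+=[1.0896, 1.7733]  P^+=[0.2168 0.3639; 0.3639 1.2342]
step 4: x^-=[1.0804, 1.9517]  P^-=[0.3966 0.4718; 0.4718 1.4264]  S=[0.4458]  K=[0.6039; 0.1945]  nu=[1.3266]  x^+=[1.8814, 2.2097]  P^+=[0.2340 0.4195; 0.4195 1.4095]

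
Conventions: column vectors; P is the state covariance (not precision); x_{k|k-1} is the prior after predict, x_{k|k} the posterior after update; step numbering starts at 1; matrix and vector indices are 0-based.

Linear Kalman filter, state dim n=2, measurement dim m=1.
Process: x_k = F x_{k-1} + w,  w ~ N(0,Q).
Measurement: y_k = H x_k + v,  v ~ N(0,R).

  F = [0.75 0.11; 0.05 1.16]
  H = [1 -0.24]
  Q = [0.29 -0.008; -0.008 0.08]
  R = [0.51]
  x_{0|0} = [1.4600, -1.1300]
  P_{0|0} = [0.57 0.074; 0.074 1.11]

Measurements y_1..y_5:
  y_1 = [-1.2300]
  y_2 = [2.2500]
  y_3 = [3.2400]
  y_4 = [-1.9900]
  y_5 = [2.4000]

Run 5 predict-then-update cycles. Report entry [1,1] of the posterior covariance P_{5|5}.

step 1: x^-=[0.9707, -1.2378]  P^-=[0.6363 0.2198; 0.2198 1.5836]  S=[1.1320]  K=[0.5155; -0.1416]  nu=[-2.4978]  x^+=[-0.3169, -0.8842]  P^+=[0.3355 0.3024; 0.3024 1.5609]
step 2: x^-=[-0.3349, -1.0415]  P^-=[0.5475 0.4685; 0.4685 2.2163]  S=[0.9603]  K=[0.4530; -0.0660]  nu=[2.3349]  x^+=[0.7229, -1.1956]  P^+=[0.3504 0.4972; 0.4972 2.2121]
step 3: x^-=[0.4107, -1.3508]  P^-=[0.5959 0.7227; 0.7227 3.1152]  S=[0.9384]  K=[0.4502; -0.0265]  nu=[2.5051]  x^+=[1.5384, -1.4172]  P^+=[0.4057 0.7340; 0.7340 3.1145]
step 4: x^-=[0.9979, -1.5671]  P^-=[0.6770 1.0472; 1.0472 4.3571]  S=[0.9353]  K=[0.4551; 0.0016]  nu=[-3.3640]  x^+=[-0.5331, -1.5725]  P^+=[0.4833 1.0465; 1.0465 4.3571]
step 5: x^-=[-0.5728, -1.8508]  P^-=[0.7872 1.4823; 1.4823 6.0655]  S=[0.9351]  K=[0.4614; 0.0284]  nu=[2.5286]  x^+=[0.5940, -1.7788]  P^+=[0.5881 1.4700; 1.4700 6.0647]

P_post[1,1] = 6.0647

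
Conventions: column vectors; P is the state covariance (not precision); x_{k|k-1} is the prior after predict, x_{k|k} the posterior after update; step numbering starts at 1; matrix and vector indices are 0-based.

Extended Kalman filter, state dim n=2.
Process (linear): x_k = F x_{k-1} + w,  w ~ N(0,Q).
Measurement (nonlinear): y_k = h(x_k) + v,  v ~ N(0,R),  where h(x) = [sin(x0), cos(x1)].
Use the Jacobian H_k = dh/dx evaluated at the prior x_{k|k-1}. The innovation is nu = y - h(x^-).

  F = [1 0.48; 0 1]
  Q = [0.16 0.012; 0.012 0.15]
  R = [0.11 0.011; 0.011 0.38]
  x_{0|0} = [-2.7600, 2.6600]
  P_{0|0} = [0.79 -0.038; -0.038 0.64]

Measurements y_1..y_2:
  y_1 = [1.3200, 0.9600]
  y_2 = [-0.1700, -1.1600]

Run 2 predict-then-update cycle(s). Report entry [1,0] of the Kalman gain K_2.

K[1,0] = 0.1786

step 1: x^-=[-1.4832, 2.6600]  P^-=[1.0610 0.2812; 0.2812 0.7900]  H_jac=[0.0875 0.0000; 0.0000 -0.4632]  S=[0.1181 -0.0004; -0.0004 0.5495]  K=[0.7850 -0.2365; 0.2060 -0.6658]  nu=[2.3162, 1.8463]  x^+=[-0.1016, 1.9080]  P^+=[0.9573 0.1754; 0.1754 0.5413]
step 2: x^-=[0.8143, 1.9080]  P^-=[1.4104 0.4472; 0.4472 0.6913]  H_jac=[0.6864 0.0000; 0.0000 -0.9437]  S=[0.7745 -0.2787; -0.2787 0.9956]  K=[1.2204 -0.0823; 0.1786 -0.6053]  nu=[-0.8972, -0.8291]  x^+=[-0.2124, 2.2497]  P^+=[0.1943 0.0189; 0.0189 0.2416]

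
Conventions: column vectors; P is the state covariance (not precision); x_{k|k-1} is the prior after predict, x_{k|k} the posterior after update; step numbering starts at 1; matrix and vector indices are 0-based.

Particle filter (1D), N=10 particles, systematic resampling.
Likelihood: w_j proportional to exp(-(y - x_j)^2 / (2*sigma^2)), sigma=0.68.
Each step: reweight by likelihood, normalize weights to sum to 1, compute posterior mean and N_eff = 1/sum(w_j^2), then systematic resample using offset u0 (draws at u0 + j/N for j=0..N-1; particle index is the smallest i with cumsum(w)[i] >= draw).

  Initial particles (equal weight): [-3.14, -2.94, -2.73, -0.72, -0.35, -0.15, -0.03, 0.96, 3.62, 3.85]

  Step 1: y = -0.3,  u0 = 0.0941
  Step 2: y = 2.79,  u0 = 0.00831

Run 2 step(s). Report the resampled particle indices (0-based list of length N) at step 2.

step 1: w=[0.0000, 0.0001, 0.0004, 0.2116, 0.2553, 0.2499, 0.2366, 0.0460, 0.0000, 0.0000]  mean=-0.2438  Neff=4.3385  idx=[3, 3, 4, 4, 5, 5, 5, 6, 6, 7]
step 2: w=[0.0001, 0.0001, 0.0009, 0.0009, 0.0032, 0.0032, 0.0032, 0.0067, 0.0067, 0.9752]  mean=0.9337  Neff=1.0514  idx=[6, 9, 9, 9, 9, 9, 9, 9, 9, 9]

resampled_idx = [6, 9, 9, 9, 9, 9, 9, 9, 9, 9]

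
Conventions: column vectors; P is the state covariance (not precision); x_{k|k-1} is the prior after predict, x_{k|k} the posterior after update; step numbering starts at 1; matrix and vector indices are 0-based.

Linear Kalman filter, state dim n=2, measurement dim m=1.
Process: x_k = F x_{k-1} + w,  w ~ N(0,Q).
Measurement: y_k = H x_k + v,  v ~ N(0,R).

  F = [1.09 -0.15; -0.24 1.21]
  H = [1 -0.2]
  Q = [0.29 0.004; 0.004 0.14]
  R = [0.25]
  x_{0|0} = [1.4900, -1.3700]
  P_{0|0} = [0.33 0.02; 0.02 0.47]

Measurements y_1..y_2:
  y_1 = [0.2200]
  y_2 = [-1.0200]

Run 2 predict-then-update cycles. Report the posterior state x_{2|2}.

x_post = [-0.6092, -1.0237]

step 1: x^-=[1.8296, -2.0153]  P^-=[0.6861 -0.1405; -0.1405 0.8355]  S=[1.0257]  K=[0.6963; -0.2999]  nu=[-2.0127]  x^+=[0.4282, -1.4117]  P^+=[0.1888 0.0737; 0.0737 0.7433]
step 2: x^-=[0.6785, -1.8109]  P^-=[0.5070 -0.0805; -0.0805 1.1963]  S=[0.8370]  K=[0.6249; -0.3820]  nu=[-2.0607]  x^+=[-0.6092, -1.0237]  P^+=[0.1801 0.1193; 0.1193 1.0741]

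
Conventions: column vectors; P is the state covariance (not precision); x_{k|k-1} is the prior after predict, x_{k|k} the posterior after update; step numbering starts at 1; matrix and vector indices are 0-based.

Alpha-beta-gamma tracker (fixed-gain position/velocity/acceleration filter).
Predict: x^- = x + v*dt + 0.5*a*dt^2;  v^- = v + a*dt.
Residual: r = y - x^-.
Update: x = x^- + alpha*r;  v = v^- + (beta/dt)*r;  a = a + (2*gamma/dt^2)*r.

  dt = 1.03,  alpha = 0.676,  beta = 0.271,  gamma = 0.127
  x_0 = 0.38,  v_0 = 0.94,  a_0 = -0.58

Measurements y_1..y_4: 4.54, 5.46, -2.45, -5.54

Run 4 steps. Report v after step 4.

step 1: x_pred=1.0405  r=3.4995  x^+=3.4062  v^+=1.2633  a^+=0.2578
step 2: x_pred=4.8442  r=0.6158  x^+=5.2605  v^+=1.6909  a^+=0.4053
step 3: x_pred=7.2171  r=-9.6671  x^+=0.6821  v^+=-0.4351  a^+=-1.9092
step 4: x_pred=-0.7788  r=-4.7612  x^+=-3.9974  v^+=-3.6543  a^+=-3.0491

v_post = -3.6543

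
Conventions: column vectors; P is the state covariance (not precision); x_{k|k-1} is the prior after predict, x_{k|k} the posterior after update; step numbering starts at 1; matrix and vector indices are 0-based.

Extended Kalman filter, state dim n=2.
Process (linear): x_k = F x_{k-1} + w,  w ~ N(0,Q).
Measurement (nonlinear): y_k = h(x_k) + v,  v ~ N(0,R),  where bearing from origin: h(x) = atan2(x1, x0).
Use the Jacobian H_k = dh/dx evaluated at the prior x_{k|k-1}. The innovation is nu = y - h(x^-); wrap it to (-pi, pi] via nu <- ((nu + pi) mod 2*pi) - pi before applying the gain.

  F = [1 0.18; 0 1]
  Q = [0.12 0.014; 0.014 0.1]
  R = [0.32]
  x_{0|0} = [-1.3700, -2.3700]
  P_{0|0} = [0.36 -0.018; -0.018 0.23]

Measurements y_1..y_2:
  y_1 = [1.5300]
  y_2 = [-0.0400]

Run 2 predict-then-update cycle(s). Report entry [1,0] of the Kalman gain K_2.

step 1: x^-=[-1.7966, -2.3700]  P^-=[0.4810 0.0374; 0.0374 0.3300]  H_jac=[0.2680 -0.2031]  S=[0.3641]  K=[0.3331; -0.1566]  nu=[-2.5337]  x^+=[-2.6407, -1.9732]  P^+=[0.4406 0.0564; 0.0564 0.3211]
step 2: x^-=[-2.9958, -1.9732]  P^-=[0.5913 0.1282; 0.1282 0.4211]  H_jac=[0.1533 -0.2328]  S=[0.3476]  K=[0.1750; -0.2255]  nu=[2.5192]  x^+=[-2.5550, -2.5413]  P^+=[0.5806 0.1419; 0.1419 0.4034]

K[1,0] = -0.2255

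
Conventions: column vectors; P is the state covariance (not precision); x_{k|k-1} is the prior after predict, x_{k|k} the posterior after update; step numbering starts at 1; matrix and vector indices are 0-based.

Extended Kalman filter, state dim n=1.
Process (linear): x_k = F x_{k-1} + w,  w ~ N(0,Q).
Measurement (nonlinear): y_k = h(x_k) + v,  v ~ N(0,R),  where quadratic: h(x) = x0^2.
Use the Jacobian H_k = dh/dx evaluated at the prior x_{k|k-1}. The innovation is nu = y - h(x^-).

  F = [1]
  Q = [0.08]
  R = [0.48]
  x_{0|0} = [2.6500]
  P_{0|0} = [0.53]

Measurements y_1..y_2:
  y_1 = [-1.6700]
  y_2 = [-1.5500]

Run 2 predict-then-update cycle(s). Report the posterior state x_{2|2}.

x_post = [0.4583]

step 1: x^-=[2.6500]  P^-=[0.6100]  H_jac=[5.3000]  S=[17.6149]  K=[0.1835]  nu=[-8.6925]  x^+=[1.0546]  P^+=[0.0166]
step 2: x^-=[1.0546]  P^-=[0.0966]  H_jac=[2.1092]  S=[0.9098]  K=[0.2240]  nu=[-2.6622]  x^+=[0.4583]  P^+=[0.0510]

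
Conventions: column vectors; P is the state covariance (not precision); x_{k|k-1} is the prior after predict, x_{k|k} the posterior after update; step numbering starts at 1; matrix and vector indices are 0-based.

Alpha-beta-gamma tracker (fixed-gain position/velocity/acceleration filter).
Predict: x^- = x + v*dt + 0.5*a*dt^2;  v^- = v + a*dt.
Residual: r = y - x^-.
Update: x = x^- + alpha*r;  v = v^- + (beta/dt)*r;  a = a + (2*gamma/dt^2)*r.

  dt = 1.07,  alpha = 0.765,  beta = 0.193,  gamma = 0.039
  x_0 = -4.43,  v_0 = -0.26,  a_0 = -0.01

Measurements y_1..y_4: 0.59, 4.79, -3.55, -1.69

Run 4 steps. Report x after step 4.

x_post = -1.3828

step 1: x_pred=-4.7139  r=5.3039  x^+=-0.6564  v^+=0.6860  a^+=0.3513
step 2: x_pred=0.2787  r=4.5113  x^+=3.7298  v^+=1.8756  a^+=0.6587
step 3: x_pred=6.1139  r=-9.6639  x^+=-1.2790  v^+=0.8373  a^+=0.0003
step 4: x_pred=-0.3829  r=-1.3071  x^+=-1.3828  v^+=0.6019  a^+=-0.0887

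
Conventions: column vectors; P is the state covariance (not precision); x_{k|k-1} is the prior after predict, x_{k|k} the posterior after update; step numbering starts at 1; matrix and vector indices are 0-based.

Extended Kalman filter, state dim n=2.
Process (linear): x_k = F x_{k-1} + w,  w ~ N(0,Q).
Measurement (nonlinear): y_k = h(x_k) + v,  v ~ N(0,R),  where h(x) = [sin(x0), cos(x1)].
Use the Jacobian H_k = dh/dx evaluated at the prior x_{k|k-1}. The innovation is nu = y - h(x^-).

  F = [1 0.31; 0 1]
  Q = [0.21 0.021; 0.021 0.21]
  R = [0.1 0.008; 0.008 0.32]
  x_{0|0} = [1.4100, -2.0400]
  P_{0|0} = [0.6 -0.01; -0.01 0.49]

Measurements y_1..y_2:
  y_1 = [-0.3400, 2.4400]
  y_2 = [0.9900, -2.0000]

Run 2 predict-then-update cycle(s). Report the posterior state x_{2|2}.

x_post = [0.8023, -0.0677]

step 1: x^-=[0.7776, -2.0400]  P^-=[0.8509 0.1629; 0.1629 0.7000]  H_jac=[0.7126 0.0000; 0.0000 0.8919]  S=[0.5321 0.1115; 0.1115 0.8769]  K=[1.1351 0.0213; 0.0708 0.7030]  nu=[-1.0416, 2.8922]  x^+=[-0.3431, -0.0805]  P^+=[0.1595 0.0178; 0.0178 0.2529]
step 2: x^-=[-0.3680, -0.0805]  P^-=[0.4049 0.1172; 0.1172 0.4629]  H_jac=[0.9330 0.0000; 0.0000 0.0804]  S=[0.4525 0.0168; 0.0168 0.3230]  K=[0.8354 -0.0143; 0.2379 0.1029]  nu=[1.3498, -2.9968]  x^+=[0.8023, -0.0677]  P^+=[0.0894 0.0264; 0.0264 0.4330]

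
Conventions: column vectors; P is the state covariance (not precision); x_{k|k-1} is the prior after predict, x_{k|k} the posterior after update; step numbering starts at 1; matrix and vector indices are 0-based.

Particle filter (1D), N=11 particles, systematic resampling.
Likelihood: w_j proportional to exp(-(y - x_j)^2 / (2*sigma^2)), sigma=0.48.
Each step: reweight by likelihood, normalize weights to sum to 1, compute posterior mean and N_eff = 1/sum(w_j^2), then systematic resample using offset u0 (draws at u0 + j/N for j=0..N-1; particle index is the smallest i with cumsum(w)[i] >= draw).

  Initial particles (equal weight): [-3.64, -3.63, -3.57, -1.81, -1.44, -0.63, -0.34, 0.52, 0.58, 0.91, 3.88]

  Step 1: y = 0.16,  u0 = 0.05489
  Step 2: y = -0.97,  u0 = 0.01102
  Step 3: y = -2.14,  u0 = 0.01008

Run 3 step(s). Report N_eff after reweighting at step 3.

step 1: w=[0.0000, 0.0000, 0.0000, 0.0001, 0.0015, 0.1002, 0.2257, 0.2931, 0.2648, 0.1146, 0.0000]  mean=0.2681  Neff=4.3449  idx=[5, 6, 6, 7, 7, 7, 7, 8, 8, 8, 9]
step 2: w=[0.4653, 0.2527, 0.2527, 0.0048, 0.0048, 0.0048, 0.0048, 0.0033, 0.0033, 0.0033, 0.0003]  mean=-0.4490  Neff=2.9045  idx=[0, 0, 0, 0, 0, 1, 1, 1, 2, 2, 2]
step 3: w=[0.1740, 0.1740, 0.1740, 0.1740, 0.1740, 0.0217, 0.0217, 0.0217, 0.0217, 0.0217, 0.0217]  mean=-0.5923  Neff=6.4855  idx=[0, 0, 1, 1, 2, 2, 3, 3, 4, 4, 7]

N_eff = 6.4855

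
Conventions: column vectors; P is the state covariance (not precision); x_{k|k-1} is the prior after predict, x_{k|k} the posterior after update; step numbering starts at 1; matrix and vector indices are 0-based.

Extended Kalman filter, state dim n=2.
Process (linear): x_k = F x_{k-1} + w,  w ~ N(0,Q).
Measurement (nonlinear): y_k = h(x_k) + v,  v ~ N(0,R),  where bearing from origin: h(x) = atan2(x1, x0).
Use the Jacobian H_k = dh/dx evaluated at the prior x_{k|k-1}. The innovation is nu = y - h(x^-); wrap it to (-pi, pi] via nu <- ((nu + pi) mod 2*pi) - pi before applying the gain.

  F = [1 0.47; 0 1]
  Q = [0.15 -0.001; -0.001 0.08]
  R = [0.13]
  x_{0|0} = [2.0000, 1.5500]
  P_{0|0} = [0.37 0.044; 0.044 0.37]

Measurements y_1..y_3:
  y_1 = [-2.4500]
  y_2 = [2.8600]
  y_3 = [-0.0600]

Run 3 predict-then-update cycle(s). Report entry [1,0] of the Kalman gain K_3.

step 1: x^-=[2.7285, 1.5500]  P^-=[0.6431 0.2169; 0.2169 0.4500]  H_jac=[-0.1574 0.2771]  S=[0.1616]  K=[-0.2546; 0.5604]  nu=[-2.9666]  x^+=[3.4837, -0.1126]  P^+=[0.6326 0.2399; 0.2399 0.3993]
step 2: x^-=[3.4307, -0.1126]  P^-=[1.0964 0.4266; 0.4266 0.4793]  H_jac=[0.0096 0.2912]  S=[0.1731]  K=[0.7781; 0.8297]  nu=[2.8928]  x^+=[5.6816, 2.2875]  P^+=[0.9916 0.3148; 0.3148 0.3601]
step 3: x^-=[6.7567, 2.2875]  P^-=[1.5171 0.4831; 0.4831 0.4401]  H_jac=[-0.0450 0.1328]  S=[0.1351]  K=[-0.0300; 0.2719]  nu=[-0.3864]  x^+=[6.7683, 2.1824]  P^+=[1.5170 0.4842; 0.4842 0.4301]

K[1,0] = 0.2719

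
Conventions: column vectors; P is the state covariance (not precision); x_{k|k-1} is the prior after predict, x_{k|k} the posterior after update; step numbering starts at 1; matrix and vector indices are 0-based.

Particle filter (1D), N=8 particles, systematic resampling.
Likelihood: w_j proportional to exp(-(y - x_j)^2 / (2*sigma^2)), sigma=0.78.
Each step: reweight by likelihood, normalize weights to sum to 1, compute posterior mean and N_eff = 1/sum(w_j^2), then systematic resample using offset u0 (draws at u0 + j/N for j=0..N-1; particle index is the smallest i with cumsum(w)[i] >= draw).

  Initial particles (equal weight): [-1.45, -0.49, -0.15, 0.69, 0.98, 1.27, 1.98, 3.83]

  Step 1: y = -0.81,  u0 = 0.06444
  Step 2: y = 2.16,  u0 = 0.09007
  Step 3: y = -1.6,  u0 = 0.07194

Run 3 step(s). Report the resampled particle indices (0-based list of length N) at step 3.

step 1: w=[0.2755, 0.3547, 0.2697, 0.0607, 0.0277, 0.0110, 0.0006, 0.0000]  mean=-0.5294  Neff=3.5839  idx=[0, 0, 1, 1, 1, 2, 2, 3]
step 2: w=[0.0001, 0.0001, 0.0153, 0.0153, 0.0153, 0.0612, 0.0612, 0.8315]  mean=0.5326  Neff=1.4293  idx=[5, 7, 7, 7, 7, 7, 7, 7]
step 3: w=[0.6538, 0.0495, 0.0495, 0.0495, 0.0495, 0.0495, 0.0495, 0.0495]  mean=0.1408  Neff=2.2491  idx=[0, 0, 0, 0, 0, 1, 4, 6]

resampled_idx = [0, 0, 0, 0, 0, 1, 4, 6]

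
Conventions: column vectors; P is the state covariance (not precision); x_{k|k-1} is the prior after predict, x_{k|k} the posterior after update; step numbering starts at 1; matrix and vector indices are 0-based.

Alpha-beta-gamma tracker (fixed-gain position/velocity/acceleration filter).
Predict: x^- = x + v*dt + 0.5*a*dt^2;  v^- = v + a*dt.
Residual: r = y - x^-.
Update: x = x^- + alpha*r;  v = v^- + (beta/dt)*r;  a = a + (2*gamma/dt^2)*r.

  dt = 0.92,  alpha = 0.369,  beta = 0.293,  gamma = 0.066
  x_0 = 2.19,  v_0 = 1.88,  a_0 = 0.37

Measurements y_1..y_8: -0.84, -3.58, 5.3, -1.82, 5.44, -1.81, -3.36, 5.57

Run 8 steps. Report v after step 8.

step 1: x_pred=4.0762  r=-4.9162  x^+=2.2621  v^+=0.6547  a^+=-0.3967
step 2: x_pred=2.6966  r=-6.2766  x^+=0.3805  v^+=-1.7092  a^+=-1.3756
step 3: x_pred=-1.7741  r=7.0741  x^+=0.8362  v^+=-0.7218  a^+=-0.2723
step 4: x_pred=0.0570  r=-1.8770  x^+=-0.6356  v^+=-1.5701  a^+=-0.5650
step 5: x_pred=-2.3192  r=7.7592  x^+=0.5439  v^+=0.3812  a^+=0.6450
step 6: x_pred=1.1676  r=-2.9776  x^+=0.0689  v^+=0.0264  a^+=0.1807
step 7: x_pred=0.1696  r=-3.5296  x^+=-1.1328  v^+=-0.9315  a^+=-0.3698
step 8: x_pred=-2.1463  r=7.7163  x^+=0.7010  v^+=1.1858  a^+=0.8336

v_post = 1.1858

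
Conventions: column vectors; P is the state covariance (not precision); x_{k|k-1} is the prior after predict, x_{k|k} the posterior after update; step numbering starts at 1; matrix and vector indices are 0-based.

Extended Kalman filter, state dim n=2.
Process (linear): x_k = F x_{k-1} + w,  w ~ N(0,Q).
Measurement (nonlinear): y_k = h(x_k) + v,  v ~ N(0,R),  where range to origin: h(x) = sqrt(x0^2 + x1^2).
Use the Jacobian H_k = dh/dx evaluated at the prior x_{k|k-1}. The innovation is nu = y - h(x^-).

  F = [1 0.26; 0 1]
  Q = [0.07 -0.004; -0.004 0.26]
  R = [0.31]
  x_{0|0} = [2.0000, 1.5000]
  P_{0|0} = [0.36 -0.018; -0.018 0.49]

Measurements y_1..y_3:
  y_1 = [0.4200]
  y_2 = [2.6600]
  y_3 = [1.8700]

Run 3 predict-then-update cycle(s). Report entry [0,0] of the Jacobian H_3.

H_jac[0,0] = 0.9651

step 1: x^-=[2.3900, 1.5000]  P^-=[0.4538 0.1054; 0.1054 0.7500]  H_jac=[0.8470 0.5316]  S=[0.9424]  K=[0.4673; 0.5178]  nu=[-2.4017]  x^+=[1.2677, 0.2564]  P^+=[0.2480 -0.1226; -0.1226 0.4973]
step 2: x^-=[1.3344, 0.2564]  P^-=[0.2878 0.0027; 0.0027 0.7573]  H_jac=[0.9820 0.1887]  S=[0.6156]  K=[0.4600; 0.2364]  nu=[1.3012]  x^+=[1.9330, 0.5641]  P^+=[0.1576 -0.0643; -0.0643 0.7229]
step 3: x^-=[2.0796, 0.5641]  P^-=[0.2430 0.1197; 0.1197 0.9829]  H_jac=[0.9651 0.2618]  S=[0.6642]  K=[0.4003; 0.5613]  nu=[-0.2848]  x^+=[1.9656, 0.4042]  P^+=[0.1366 -0.0295; -0.0295 0.7737]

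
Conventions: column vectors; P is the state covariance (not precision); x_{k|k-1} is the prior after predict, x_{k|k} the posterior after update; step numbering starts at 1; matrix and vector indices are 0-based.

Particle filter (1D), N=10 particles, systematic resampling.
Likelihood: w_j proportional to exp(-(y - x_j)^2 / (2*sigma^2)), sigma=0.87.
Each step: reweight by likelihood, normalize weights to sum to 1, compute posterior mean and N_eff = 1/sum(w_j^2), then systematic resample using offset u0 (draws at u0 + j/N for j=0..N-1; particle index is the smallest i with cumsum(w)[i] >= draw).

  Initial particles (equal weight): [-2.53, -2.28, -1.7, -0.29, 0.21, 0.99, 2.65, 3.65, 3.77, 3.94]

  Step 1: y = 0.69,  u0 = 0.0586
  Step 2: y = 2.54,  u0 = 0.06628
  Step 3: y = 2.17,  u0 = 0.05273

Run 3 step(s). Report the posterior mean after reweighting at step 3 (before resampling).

post_mean = 0.9732

step 1: w=[0.0004, 0.0012, 0.0094, 0.2170, 0.3515, 0.3857, 0.0324, 0.0013, 0.0008, 0.0004]  mean=0.4676  Neff=3.1198  idx=[3, 3, 4, 4, 4, 4, 5, 5, 5, 5]
step 2: w=[0.0054, 0.0054, 0.0295, 0.0295, 0.0295, 0.0295, 0.2178, 0.2178, 0.2178, 0.2178]  mean=0.8842  Neff=5.1730  idx=[3, 6, 6, 7, 7, 8, 8, 8, 9, 9]
step 3: w=[0.0216, 0.1087, 0.1087, 0.1087, 0.1087, 0.1087, 0.1087, 0.1087, 0.1087, 0.1087]  mean=0.9732  Neff=9.3601  idx=[1, 2, 3, 4, 4, 5, 6, 7, 8, 9]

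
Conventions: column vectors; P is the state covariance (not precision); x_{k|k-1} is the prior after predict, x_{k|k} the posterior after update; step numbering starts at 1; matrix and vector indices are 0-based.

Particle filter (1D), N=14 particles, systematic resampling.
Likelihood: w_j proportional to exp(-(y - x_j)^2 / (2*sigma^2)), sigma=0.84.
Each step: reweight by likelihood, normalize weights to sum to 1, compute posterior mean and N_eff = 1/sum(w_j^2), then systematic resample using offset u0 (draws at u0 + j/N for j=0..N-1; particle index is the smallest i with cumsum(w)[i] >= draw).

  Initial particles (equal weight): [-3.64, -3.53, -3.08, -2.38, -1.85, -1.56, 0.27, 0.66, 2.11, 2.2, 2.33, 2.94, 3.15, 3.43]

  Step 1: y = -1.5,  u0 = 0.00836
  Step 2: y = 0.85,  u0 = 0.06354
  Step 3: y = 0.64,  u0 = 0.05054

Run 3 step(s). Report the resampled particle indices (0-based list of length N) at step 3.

step 1: w=[0.0134, 0.0186, 0.0588, 0.1991, 0.3161, 0.3439, 0.0374, 0.0126, 0.0000, 0.0000, 0.0000, 0.0000, 0.0000, 0.0000]  mean=-1.8720  Neff=3.7975  idx=[0, 2, 3, 3, 4, 4, 4, 4, 4, 5, 5, 5, 5, 5]
step 2: w=[0.0000, 0.0002, 0.0055, 0.0055, 0.0513, 0.0513, 0.0513, 0.0513, 0.0513, 0.1465, 0.1465, 0.1465, 0.1465, 0.1465]  mean=-1.6436  Neff=8.2984  idx=[5, 6, 7, 9, 9, 10, 10, 11, 11, 11, 12, 12, 13, 13]
step 3: w=[0.0314, 0.0314, 0.0314, 0.0823, 0.0823, 0.0823, 0.0823, 0.0823, 0.0823, 0.0823, 0.0823, 0.0823, 0.0823, 0.0823]  mean=-1.5873  Neff=12.8960  idx=[1, 3, 4, 5, 5, 6, 7, 8, 9, 10, 11, 12, 12, 13]

resampled_idx = [1, 3, 4, 5, 5, 6, 7, 8, 9, 10, 11, 12, 12, 13]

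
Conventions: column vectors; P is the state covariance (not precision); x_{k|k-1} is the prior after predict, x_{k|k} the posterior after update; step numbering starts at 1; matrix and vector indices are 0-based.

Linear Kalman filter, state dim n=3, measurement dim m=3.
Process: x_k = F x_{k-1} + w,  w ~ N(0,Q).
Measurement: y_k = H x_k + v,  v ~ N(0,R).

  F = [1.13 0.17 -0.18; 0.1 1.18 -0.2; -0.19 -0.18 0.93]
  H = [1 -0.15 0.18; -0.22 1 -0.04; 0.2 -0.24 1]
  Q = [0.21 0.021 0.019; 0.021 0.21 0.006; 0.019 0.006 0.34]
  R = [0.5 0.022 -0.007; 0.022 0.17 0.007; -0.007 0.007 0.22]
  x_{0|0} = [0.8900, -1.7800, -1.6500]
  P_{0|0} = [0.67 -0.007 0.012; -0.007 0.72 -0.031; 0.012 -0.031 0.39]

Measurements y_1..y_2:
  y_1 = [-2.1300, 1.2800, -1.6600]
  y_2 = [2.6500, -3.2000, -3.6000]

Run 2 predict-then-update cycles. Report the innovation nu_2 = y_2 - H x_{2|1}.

step 1: x^-=[1.0001, -1.6814, -1.3832]  P^-=[1.0933 0.2504 -0.2034; 0.2504 1.2473 -0.2641; -0.2034 -0.2641 0.7305]  S=[1.5109 -0.1851 0.1607; -0.1851 1.3788 -0.5266; 0.1607 -0.5266 1.0874]  K=[0.6943 0.0630 -0.1133; 0.1237 0.8609 -0.0734; -0.0897 0.0948 0.7518]  nu=[-3.1333, 3.1261, -0.8804]  x^+=[-0.8785, 0.6869, -1.4674]  P^+=[0.3795 0.1055 -0.0799; 0.1055 0.1721 0.0092; -0.0799 0.0092 0.1849]
step 2: x^-=[-0.6118, 1.0161, -1.3214]  P^-=[0.7781 0.2648 -0.2086; 0.2648 0.4846 -0.0977; -0.2086 -0.0977 0.5516]  S=[1.1576 0.0461 -0.0033; 0.0461 0.5808 -0.1498; -0.0033 -0.1498 0.7687]  K=[0.6013 0.0941 -0.1306; 0.1221 0.7131 -0.0701; -0.0821 0.0612 0.7054]  nu=[3.6521, -4.4036, -1.9123]  x^+=[1.4194, -1.5438, -3.2397]  P^+=[0.3319 0.0983 -0.0751; 0.0983 0.1452 0.0039; -0.0751 0.0039 0.1721]

innov = [3.6521, -4.4036, -1.9123]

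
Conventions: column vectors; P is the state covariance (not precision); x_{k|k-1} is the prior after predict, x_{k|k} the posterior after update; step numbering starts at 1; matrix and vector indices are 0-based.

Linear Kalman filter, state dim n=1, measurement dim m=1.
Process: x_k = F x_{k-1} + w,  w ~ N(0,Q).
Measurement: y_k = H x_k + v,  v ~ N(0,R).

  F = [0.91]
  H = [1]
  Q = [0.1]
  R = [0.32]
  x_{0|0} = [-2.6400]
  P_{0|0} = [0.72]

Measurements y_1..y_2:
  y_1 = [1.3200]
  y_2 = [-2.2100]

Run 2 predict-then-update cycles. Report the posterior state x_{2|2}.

x_post = [-0.9628]

step 1: x^-=[-2.4024]  P^-=[0.6962]  S=[1.0162]  K=[0.6851]  nu=[3.7224]  x^+=[0.1479]  P^+=[0.2192]
step 2: x^-=[0.1346]  P^-=[0.2815]  S=[0.6015]  K=[0.4680]  nu=[-2.3446]  x^+=[-0.9628]  P^+=[0.1498]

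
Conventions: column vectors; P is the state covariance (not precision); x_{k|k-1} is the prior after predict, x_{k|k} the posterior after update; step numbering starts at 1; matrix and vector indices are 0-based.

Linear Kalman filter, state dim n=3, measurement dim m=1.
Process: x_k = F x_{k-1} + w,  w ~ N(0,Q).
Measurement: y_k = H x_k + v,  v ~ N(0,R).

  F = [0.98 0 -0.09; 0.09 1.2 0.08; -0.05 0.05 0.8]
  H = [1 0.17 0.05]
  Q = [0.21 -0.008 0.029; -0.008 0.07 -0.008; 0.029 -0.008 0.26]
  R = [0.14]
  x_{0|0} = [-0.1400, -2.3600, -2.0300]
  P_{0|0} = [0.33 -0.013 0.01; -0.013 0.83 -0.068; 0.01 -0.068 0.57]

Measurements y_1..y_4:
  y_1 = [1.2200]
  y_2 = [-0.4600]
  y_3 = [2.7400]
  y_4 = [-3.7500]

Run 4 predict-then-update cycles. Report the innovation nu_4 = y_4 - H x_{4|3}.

step 1: x^-=[0.0455, -3.0070, -1.7350]  P^-=[0.5298 0.0098 -0.0207; 0.0098 1.2558 0.0126; -0.0207 0.0126 0.6215]  S=[0.7091]  K=[0.7480; 0.3157; 0.0177]  nu=[1.7724]  x^+=[1.3713, -2.4474, -1.7036]  P^+=[0.1330 -0.1577 -0.0301; -0.1577 1.1851 0.0087; -0.0301 0.0087 0.6213]
step 2: x^-=[1.4972, -2.9497, -1.5538]  P^-=[0.3481 -0.1892 -0.0537; -0.1892 1.7488 0.1173; -0.0537 0.1173 0.6648]  S=[0.4726]  K=[0.6628; 0.2410; -0.0011]  nu=[-1.3780]  x^+=[0.5838, -3.2819, -1.5523]  P^+=[0.1405 -0.2648 -0.0534; -0.2648 1.7213 0.1175; -0.0534 0.1175 0.6648]
step 3: x^-=[0.7118, -4.0099, -1.4351]  P^-=[0.3597 -0.3282 -0.0813; -0.3282 2.5187 0.2615; -0.0813 0.2615 0.7051]  S=[0.4590]  K=[0.6533; 0.2463; -0.0035]  nu=[2.7816]  x^+=[2.5290, -3.3247, -1.4449]  P^+=[0.1638 -0.4021 -0.0803; -0.4021 2.4909 0.2619; -0.0803 0.2619 0.7051]
step 4: x^-=[2.6085, -3.8776, -1.4486]  P^-=[0.3872 -0.5054 -0.1140; -0.5054 3.6250 0.4552; -0.1140 0.4552 0.7473]  S=[0.4584]  K=[0.6449; 0.2915; 0.0017]  nu=[-5.6268]  x^+=[-1.0203, -5.5181, -1.4581]  P^+=[0.1966 -0.5916 -0.1145; -0.5916 3.5860 0.4549; -0.1145 0.4549 0.7473]

innov = [-5.6268]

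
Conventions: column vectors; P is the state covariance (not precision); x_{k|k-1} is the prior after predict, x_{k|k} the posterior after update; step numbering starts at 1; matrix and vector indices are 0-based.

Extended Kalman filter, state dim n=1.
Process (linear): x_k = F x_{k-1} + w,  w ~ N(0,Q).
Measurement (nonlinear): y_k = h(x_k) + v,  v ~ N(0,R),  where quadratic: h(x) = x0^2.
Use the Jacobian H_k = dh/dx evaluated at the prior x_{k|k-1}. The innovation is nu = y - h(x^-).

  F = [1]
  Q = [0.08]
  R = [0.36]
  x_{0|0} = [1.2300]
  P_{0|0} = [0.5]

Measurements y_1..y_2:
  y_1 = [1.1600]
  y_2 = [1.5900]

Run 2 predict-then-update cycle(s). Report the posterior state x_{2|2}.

step 1: x^-=[1.2300]  P^-=[0.5800]  H_jac=[2.4600]  S=[3.8699]  K=[0.3687]  nu=[-0.3529]  x^+=[1.0999]  P^+=[0.0540]
step 2: x^-=[1.0999]  P^-=[0.1340]  H_jac=[2.1998]  S=[1.0082]  K=[0.2923]  nu=[0.3802]  x^+=[1.2110]  P^+=[0.0478]

x_post = [1.2110]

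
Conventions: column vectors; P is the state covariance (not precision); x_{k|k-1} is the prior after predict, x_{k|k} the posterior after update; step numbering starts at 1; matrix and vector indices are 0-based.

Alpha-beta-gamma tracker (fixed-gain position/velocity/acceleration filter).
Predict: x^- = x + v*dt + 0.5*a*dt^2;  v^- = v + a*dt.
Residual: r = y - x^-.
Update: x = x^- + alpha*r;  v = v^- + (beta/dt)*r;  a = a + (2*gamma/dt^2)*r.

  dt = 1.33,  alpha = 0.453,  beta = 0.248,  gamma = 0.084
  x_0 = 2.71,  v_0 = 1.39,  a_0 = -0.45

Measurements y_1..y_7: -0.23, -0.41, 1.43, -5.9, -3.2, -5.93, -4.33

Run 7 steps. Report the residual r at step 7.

step 1: x_pred=4.1607  r=-4.3907  x^+=2.1717  v^+=-0.0272  a^+=-0.8670
step 2: x_pred=1.3687  r=-1.7787  x^+=0.5629  v^+=-1.5120  a^+=-1.0359
step 3: x_pred=-2.3642  r=3.7942  x^+=-0.6455  v^+=-2.1823  a^+=-0.6756
step 4: x_pred=-4.1454  r=-1.7546  x^+=-4.9402  v^+=-3.4080  a^+=-0.8422
step 5: x_pred=-10.2178  r=7.0178  x^+=-7.0387  v^+=-3.2196  a^+=-0.1757
step 6: x_pred=-11.4761  r=5.5461  x^+=-8.9637  v^+=-2.4191  a^+=0.3510
step 7: x_pred=-11.8707  r=7.5407  x^+=-8.4547  v^+=-0.5461  a^+=1.0672

resid = 7.5407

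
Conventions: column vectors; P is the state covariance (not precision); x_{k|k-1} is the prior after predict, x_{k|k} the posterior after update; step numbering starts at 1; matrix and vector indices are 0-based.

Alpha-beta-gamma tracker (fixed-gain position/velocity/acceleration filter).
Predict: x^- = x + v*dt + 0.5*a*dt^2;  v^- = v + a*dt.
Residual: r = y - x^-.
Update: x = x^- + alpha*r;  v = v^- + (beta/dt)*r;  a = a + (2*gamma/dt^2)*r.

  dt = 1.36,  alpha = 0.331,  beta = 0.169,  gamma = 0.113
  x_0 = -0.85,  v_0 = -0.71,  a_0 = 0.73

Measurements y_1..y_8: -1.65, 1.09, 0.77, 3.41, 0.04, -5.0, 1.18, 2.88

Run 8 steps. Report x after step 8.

x_post = -3.2013

step 1: x_pred=-1.1405  r=-0.5095  x^+=-1.3091  v^+=0.2195  a^+=0.6677
step 2: x_pred=-0.3931  r=1.4831  x^+=0.0978  v^+=1.3119  a^+=0.8490
step 3: x_pred=2.6671  r=-1.8971  x^+=2.0392  v^+=2.2308  a^+=0.6172
step 4: x_pred=5.6438  r=-2.2338  x^+=4.9044  v^+=2.7925  a^+=0.3442
step 5: x_pred=9.0205  r=-8.9805  x^+=6.0480  v^+=2.1447  a^+=-0.7531
step 6: x_pred=8.2683  r=-13.2683  x^+=3.8765  v^+=-0.5283  a^+=-2.3743
step 7: x_pred=0.9622  r=0.2178  x^+=1.0343  v^+=-3.7303  a^+=-2.3477
step 8: x_pred=-6.2102  r=9.0902  x^+=-3.2013  v^+=-5.7937  a^+=-1.2370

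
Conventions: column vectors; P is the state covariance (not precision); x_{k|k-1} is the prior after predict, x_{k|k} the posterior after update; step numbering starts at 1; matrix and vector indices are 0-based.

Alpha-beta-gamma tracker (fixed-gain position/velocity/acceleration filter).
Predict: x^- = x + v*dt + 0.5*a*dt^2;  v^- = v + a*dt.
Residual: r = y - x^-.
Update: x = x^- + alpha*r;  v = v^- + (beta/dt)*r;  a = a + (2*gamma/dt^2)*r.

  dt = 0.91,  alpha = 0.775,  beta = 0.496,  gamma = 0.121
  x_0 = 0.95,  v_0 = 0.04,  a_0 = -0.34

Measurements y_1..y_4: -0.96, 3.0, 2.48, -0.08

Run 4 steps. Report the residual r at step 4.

step 1: x_pred=0.8456  r=-1.8056  x^+=-0.5537  v^+=-1.2536  a^+=-0.8677
step 2: x_pred=-2.0537  r=5.0537  x^+=1.8629  v^+=0.7114  a^+=0.6092
step 3: x_pred=2.7625  r=-0.2825  x^+=2.5436  v^+=1.1118  a^+=0.5266
step 4: x_pred=3.7734  r=-3.8534  x^+=0.7870  v^+=-0.5093  a^+=-0.5994

resid = -3.8534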